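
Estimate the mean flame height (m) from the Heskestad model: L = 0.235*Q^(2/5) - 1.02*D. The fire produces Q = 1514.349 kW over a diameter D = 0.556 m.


Q^(2/5) = 18.711
0.235 * Q^(2/5) = 4.3970
1.02 * D = 0.56712
L = 3.8299 m

3.8299 m


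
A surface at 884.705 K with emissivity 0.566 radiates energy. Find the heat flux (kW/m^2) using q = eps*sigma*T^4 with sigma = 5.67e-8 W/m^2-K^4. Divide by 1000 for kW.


T^4 = 6.1262e+11
q = 0.566 * 5.67e-8 * 6.1262e+11 / 1000 = 19.660 kW/m^2

19.660 kW/m^2


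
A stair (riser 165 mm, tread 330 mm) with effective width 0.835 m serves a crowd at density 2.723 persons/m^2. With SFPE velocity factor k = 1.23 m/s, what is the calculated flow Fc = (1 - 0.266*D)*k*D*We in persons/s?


1 - 0.266*D = 1 - 0.266*2.723 = 0.27568
Fs = 0.27568 * 1.23 * 2.723 = 0.92334 persons/(s*m)
Fc = 0.92334 * 0.835 = 0.77099 persons/s

0.77099 persons/s


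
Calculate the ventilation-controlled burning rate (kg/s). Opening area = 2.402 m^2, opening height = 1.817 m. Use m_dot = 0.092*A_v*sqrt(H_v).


sqrt(H_v) = 1.3480
m_dot = 0.092 * 2.402 * 1.3480 = 0.29788 kg/s

0.29788 kg/s


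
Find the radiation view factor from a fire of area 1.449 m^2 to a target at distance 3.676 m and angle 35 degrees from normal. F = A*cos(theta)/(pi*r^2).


cos(35 deg) = 0.81915
pi*r^2 = 42.452
F = 1.449 * 0.81915 / 42.452 = 0.027960

0.027960


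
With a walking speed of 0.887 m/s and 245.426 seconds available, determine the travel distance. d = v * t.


d = 0.887 * 245.426 = 217.69 m

217.69 m


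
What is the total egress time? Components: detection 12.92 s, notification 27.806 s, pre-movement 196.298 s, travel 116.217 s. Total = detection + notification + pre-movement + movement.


Total = 12.92 + 27.806 + 196.298 + 116.217 = 353.241 s

353.241 s


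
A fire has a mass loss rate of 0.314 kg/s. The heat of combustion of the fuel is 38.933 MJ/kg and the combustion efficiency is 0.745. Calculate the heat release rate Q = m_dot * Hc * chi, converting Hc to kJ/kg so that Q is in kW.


Hc = 38.933 MJ/kg = 38.933 * 1000 kJ/kg = 38933 kJ/kg
Q = 0.314 kg/s * 38933 kJ/kg * 0.745 = 9107.6 kW

9107.6 kW


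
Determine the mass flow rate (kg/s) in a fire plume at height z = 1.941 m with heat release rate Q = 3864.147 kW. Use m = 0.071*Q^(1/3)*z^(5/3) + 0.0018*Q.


Q^(1/3) = 15.692
z^(5/3) = 3.0202
First term = 0.071 * 15.692 * 3.0202 = 3.3650
Second term = 0.0018 * 3864.147 = 6.9555
m = 10.320 kg/s

10.320 kg/s


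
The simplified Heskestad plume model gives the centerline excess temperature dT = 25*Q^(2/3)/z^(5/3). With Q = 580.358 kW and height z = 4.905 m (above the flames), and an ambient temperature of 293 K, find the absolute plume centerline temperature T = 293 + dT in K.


Q^(2/3) = 69.577
z^(5/3) = 14.160
dT = 25 * 69.577 / 14.160 = 122.84 K
T = 293 + 122.84 = 415.84 K

415.84 K


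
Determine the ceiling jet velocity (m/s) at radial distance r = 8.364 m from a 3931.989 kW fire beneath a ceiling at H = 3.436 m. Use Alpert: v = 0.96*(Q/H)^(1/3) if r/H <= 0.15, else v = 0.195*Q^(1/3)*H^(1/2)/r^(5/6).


r/H = 8.364 / 3.436 = 2.4342
r/H > 0.15, so v = 0.195*Q^(1/3)*H^(1/2)/r^(5/6)
Q^(1/3) = 15.784
H^(1/2) = 1.8536
r^(5/6) = 5.8705
v = 0.195 * 15.784 * 1.8536 / 5.8705 = 0.97182 m/s

0.97182 m/s


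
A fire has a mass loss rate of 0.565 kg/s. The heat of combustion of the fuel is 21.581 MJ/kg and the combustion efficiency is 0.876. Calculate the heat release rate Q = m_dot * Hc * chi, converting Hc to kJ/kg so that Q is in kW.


Hc = 21.581 MJ/kg = 21.581 * 1000 kJ/kg = 21581 kJ/kg
Q = 0.565 kg/s * 21581 kJ/kg * 0.876 = 10681 kW

10681 kW


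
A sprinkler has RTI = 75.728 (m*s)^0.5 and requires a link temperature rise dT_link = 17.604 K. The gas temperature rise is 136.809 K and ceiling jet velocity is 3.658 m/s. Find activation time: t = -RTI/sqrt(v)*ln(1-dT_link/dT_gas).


dT_link/dT_gas = 0.12868
ln(1 - 0.12868) = -0.13774
t = -75.728 / sqrt(3.658) * -0.13774 = 5.4538 s

5.4538 s


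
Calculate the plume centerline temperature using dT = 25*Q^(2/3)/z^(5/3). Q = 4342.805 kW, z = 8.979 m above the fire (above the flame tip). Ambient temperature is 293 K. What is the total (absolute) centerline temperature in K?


Q^(2/3) = 266.18
z^(5/3) = 38.789
dT = 25 * 266.18 / 38.789 = 171.56 K
T = 293 + 171.56 = 464.56 K

464.56 K


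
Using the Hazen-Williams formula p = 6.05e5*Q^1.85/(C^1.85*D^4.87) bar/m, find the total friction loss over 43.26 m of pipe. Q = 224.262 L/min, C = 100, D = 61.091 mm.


Q^1.85 = 22330
C^1.85 = 5011.9
D^4.87 = 4.9855e+08
p/m = 0.0054068 bar/m
p_total = 0.0054068 * 43.26 = 0.23390 bar

0.23390 bar


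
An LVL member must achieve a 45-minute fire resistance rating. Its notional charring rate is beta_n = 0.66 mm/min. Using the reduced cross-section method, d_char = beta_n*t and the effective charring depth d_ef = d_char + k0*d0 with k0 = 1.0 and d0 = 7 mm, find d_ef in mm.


d_char = 0.66 * 45 = 29.7 mm
d_ef = 29.7 + 1.0*7 = 36.7 mm

36.7 mm


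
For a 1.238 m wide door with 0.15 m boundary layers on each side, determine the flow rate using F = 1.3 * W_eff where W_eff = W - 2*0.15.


W_eff = 1.238 - 0.30 = 0.938 m
F = 1.3 * 0.938 = 1.2194 persons/s

1.2194 persons/s


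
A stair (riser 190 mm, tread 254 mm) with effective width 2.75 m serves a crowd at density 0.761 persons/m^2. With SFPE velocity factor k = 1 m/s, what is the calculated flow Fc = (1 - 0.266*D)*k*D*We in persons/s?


1 - 0.266*D = 1 - 0.266*0.761 = 0.79757
Fs = 0.79757 * 1 * 0.761 = 0.60695 persons/(s*m)
Fc = 0.60695 * 2.75 = 1.6691 persons/s

1.6691 persons/s


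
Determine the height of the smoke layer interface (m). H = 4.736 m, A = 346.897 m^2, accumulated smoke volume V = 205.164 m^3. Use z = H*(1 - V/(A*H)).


V/(A*H) = 0.12488
1 - 0.12488 = 0.87512
z = 4.736 * 0.87512 = 4.1446 m

4.1446 m


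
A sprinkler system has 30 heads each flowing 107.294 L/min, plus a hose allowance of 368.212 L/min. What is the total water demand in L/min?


Sprinkler demand = 30 * 107.294 = 3218.82 L/min
Total = 3218.82 + 368.212 = 3587.032 L/min

3587.032 L/min


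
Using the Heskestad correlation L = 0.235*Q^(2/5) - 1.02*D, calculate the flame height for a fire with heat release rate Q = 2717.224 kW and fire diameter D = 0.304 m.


Q^(2/5) = 23.640
0.235 * Q^(2/5) = 5.5554
1.02 * D = 0.31008
L = 5.2454 m

5.2454 m


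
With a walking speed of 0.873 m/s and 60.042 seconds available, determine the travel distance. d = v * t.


d = 0.873 * 60.042 = 52.417 m

52.417 m


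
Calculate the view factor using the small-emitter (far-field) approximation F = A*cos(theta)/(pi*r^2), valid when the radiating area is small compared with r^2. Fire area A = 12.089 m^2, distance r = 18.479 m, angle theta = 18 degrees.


cos(18 deg) = 0.95106
pi*r^2 = 1072.8
F = 12.089 * 0.95106 / 1072.8 = 0.010717

0.010717


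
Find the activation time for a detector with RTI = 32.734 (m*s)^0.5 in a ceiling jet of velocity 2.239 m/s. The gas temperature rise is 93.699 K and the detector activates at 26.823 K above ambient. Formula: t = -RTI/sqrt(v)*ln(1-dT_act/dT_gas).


dT_act/dT_gas = 0.28627
ln(1 - 0.28627) = -0.33725
t = -32.734 / sqrt(2.239) * -0.33725 = 7.3777 s

7.3777 s


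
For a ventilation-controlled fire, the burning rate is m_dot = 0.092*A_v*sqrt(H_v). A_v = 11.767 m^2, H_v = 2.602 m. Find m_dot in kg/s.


sqrt(H_v) = 1.6131
m_dot = 0.092 * 11.767 * 1.6131 = 1.7463 kg/s

1.7463 kg/s


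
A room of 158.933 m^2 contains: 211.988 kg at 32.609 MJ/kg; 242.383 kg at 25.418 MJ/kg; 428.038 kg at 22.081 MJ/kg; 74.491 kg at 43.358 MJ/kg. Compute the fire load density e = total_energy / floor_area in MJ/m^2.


Total energy = 211.988*32.609 + 242.383*25.418 + 428.038*22.081 + 74.491*43.358
= 6912.717 + 6160.891 + 9451.507 + 3229.781
= 25754.90 MJ
e = 25754.90 / 158.933 = 162.05 MJ/m^2

162.05 MJ/m^2


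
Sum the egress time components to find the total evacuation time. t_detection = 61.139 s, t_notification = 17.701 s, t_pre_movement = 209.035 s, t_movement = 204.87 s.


Total = 61.139 + 17.701 + 209.035 + 204.87 = 492.745 s

492.745 s


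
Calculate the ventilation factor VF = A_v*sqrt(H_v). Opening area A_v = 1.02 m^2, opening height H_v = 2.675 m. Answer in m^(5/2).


sqrt(H_v) = 1.6355
VF = 1.02 * 1.6355 = 1.6683 m^(5/2)

1.6683 m^(5/2)


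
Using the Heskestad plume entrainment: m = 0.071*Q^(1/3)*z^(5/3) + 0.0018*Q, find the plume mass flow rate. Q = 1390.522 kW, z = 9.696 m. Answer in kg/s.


Q^(1/3) = 11.162
z^(5/3) = 44.088
First term = 0.071 * 11.162 * 44.088 = 34.939
Second term = 0.0018 * 1390.522 = 2.5029
m = 37.442 kg/s

37.442 kg/s


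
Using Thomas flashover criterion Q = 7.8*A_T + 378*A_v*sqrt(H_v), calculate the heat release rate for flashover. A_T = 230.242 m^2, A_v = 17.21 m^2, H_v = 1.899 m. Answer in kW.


7.8*A_T = 1795.9
sqrt(H_v) = 1.3780
378*A_v*sqrt(H_v) = 8964.7
Q = 1795.9 + 8964.7 = 10761 kW

10761 kW


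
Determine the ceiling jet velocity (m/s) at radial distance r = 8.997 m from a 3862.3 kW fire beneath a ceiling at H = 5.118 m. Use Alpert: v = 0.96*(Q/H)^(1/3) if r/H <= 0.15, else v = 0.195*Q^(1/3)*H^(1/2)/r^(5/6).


r/H = 8.997 / 5.118 = 1.7579
r/H > 0.15, so v = 0.195*Q^(1/3)*H^(1/2)/r^(5/6)
Q^(1/3) = 15.690
H^(1/2) = 2.2623
r^(5/6) = 6.2385
v = 0.195 * 15.690 * 2.2623 / 6.2385 = 1.1095 m/s

1.1095 m/s


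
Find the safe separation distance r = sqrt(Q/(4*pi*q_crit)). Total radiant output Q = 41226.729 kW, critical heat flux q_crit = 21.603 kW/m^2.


4*pi*q_crit = 271.47
Q/(4*pi*q_crit) = 151.86
r = sqrt(151.86) = 12.323 m

12.323 m


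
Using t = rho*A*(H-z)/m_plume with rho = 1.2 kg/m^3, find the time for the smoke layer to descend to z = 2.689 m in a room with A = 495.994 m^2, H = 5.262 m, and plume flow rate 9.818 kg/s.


H - z = 2.573 m
t = 1.2 * 495.994 * 2.573 / 9.818 = 155.98 s

155.98 s


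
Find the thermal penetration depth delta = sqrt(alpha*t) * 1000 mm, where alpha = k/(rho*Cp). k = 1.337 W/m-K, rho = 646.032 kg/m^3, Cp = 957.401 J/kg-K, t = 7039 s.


alpha = 1.337 / (646.032 * 957.401) = 2.1616e-06 m^2/s
alpha * t = 0.015216
delta = sqrt(0.015216) * 1000 = 123.35 mm

123.35 mm


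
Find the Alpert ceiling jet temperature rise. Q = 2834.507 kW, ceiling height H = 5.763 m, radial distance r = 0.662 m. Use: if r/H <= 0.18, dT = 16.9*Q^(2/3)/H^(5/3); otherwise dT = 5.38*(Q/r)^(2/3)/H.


r/H = 0.662 / 5.763 = 0.11487
r/H <= 0.18, so dT = 16.9*Q^(2/3)/H^(5/3)
Q^(2/3) = 200.29
H^(5/3) = 18.525
dT = 16.9 * 200.29 / 18.525 = 182.72 K

182.72 K


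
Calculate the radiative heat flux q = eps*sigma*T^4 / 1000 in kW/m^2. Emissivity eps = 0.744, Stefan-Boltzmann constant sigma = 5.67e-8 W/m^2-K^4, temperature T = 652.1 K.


T^4 = 1.8082e+11
q = 0.744 * 5.67e-8 * 1.8082e+11 / 1000 = 7.6280 kW/m^2

7.6280 kW/m^2


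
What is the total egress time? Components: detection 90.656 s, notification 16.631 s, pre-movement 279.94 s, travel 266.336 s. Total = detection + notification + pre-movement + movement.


Total = 90.656 + 16.631 + 279.94 + 266.336 = 653.563 s

653.563 s


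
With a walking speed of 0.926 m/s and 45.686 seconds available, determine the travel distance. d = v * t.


d = 0.926 * 45.686 = 42.305 m

42.305 m


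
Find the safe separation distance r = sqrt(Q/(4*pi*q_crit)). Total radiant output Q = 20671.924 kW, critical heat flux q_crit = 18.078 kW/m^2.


4*pi*q_crit = 227.17
Q/(4*pi*q_crit) = 90.996
r = sqrt(90.996) = 9.5392 m

9.5392 m


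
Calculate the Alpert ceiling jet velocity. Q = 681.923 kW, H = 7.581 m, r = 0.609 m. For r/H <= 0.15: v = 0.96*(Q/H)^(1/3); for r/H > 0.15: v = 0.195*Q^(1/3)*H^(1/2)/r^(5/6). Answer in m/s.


r/H = 0.609 / 7.581 = 0.080332
r/H <= 0.15, so v = 0.96*(Q/H)^(1/3)
Q/H = 89.952
(Q/H)^(1/3) = 4.4806
v = 0.96 * 4.4806 = 4.3014 m/s

4.3014 m/s


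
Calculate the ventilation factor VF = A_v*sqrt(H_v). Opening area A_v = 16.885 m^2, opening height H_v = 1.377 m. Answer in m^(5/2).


sqrt(H_v) = 1.1735
VF = 16.885 * 1.1735 = 19.814 m^(5/2)

19.814 m^(5/2)


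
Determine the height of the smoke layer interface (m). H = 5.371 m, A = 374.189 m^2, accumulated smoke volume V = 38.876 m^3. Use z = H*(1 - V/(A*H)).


V/(A*H) = 0.019344
1 - 0.019344 = 0.98066
z = 5.371 * 0.98066 = 5.2671 m

5.2671 m


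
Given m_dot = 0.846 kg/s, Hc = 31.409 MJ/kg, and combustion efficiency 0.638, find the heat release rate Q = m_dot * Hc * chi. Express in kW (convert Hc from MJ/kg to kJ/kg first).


Hc = 31.409 MJ/kg = 31.409 * 1000 kJ/kg = 31409 kJ/kg
Q = 0.846 kg/s * 31409 kJ/kg * 0.638 = 16953 kW

16953 kW


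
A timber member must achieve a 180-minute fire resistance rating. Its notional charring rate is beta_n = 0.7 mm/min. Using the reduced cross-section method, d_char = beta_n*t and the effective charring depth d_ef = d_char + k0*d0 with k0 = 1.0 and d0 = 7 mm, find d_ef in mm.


d_char = 0.7 * 180 = 126 mm
d_ef = 126 + 1.0*7 = 133 mm

133 mm


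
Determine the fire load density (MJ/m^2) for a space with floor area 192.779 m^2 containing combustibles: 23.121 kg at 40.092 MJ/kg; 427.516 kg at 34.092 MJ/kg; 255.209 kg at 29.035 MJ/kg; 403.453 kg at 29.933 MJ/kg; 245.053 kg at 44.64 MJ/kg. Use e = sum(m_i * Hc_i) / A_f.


Total energy = 23.121*40.092 + 427.516*34.092 + 255.209*29.035 + 403.453*29.933 + 245.053*44.64
= 926.9671 + 14574.88 + 7409.993 + 12076.56 + 10939.17
= 45927.56 MJ
e = 45927.56 / 192.779 = 238.24 MJ/m^2

238.24 MJ/m^2


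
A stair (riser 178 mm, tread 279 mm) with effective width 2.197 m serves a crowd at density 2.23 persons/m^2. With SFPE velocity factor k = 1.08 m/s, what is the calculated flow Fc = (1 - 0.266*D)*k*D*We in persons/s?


1 - 0.266*D = 1 - 0.266*2.23 = 0.40682
Fs = 0.40682 * 1.08 * 2.23 = 0.97979 persons/(s*m)
Fc = 0.97979 * 2.197 = 2.1526 persons/s

2.1526 persons/s


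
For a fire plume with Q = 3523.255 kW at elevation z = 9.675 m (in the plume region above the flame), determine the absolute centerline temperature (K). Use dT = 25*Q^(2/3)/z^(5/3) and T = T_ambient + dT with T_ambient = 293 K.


Q^(2/3) = 231.54
z^(5/3) = 43.929
dT = 25 * 231.54 / 43.929 = 131.77 K
T = 293 + 131.77 = 424.77 K

424.77 K


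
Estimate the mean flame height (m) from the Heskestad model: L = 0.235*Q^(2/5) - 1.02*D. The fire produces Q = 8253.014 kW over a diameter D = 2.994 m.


Q^(2/5) = 36.868
0.235 * Q^(2/5) = 8.6639
1.02 * D = 3.0539
L = 5.6100 m

5.6100 m


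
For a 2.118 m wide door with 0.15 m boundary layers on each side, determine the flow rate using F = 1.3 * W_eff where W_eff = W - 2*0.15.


W_eff = 2.118 - 0.30 = 1.818 m
F = 1.3 * 1.818 = 2.3634 persons/s

2.3634 persons/s


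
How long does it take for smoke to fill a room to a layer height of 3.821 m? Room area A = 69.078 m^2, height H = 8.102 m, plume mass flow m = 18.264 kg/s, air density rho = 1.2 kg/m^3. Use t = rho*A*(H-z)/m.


H - z = 4.281 m
t = 1.2 * 69.078 * 4.281 / 18.264 = 19.430 s

19.430 s


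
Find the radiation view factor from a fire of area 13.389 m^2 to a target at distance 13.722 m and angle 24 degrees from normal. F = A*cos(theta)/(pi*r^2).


cos(24 deg) = 0.91355
pi*r^2 = 591.54
F = 13.389 * 0.91355 / 591.54 = 0.020677

0.020677


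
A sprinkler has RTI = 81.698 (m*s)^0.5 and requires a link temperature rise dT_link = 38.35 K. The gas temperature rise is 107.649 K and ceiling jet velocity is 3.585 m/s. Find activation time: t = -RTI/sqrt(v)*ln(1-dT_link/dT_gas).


dT_link/dT_gas = 0.35625
ln(1 - 0.35625) = -0.44045
t = -81.698 / sqrt(3.585) * -0.44045 = 19.005 s

19.005 s


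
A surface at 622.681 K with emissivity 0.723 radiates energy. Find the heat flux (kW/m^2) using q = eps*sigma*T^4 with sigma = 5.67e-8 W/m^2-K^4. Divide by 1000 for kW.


T^4 = 1.5034e+11
q = 0.723 * 5.67e-8 * 1.5034e+11 / 1000 = 6.1629 kW/m^2

6.1629 kW/m^2


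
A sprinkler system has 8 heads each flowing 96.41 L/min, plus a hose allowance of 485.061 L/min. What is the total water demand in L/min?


Sprinkler demand = 8 * 96.41 = 771.28 L/min
Total = 771.28 + 485.061 = 1256.341 L/min

1256.341 L/min


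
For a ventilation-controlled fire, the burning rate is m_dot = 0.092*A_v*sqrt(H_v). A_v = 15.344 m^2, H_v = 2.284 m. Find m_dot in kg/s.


sqrt(H_v) = 1.5113
m_dot = 0.092 * 15.344 * 1.5113 = 2.1334 kg/s

2.1334 kg/s


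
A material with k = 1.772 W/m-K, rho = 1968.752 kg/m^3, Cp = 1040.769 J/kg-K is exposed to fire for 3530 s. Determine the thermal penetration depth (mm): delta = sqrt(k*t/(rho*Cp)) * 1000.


alpha = 1.772 / (1968.752 * 1040.769) = 8.6481e-07 m^2/s
alpha * t = 0.0030528
delta = sqrt(0.0030528) * 1000 = 55.252 mm

55.252 mm


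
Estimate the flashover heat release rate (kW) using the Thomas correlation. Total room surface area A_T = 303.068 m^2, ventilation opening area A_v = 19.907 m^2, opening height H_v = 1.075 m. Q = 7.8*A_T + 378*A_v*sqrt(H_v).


7.8*A_T = 2363.9
sqrt(H_v) = 1.0368
378*A_v*sqrt(H_v) = 7801.9
Q = 2363.9 + 7801.9 = 10166 kW

10166 kW


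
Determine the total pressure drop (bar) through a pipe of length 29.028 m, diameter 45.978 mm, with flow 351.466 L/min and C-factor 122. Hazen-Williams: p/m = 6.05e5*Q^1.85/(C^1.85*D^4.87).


Q^1.85 = 51272
C^1.85 = 7240.5
D^4.87 = 1.2492e+08
p/m = 0.034297 bar/m
p_total = 0.034297 * 29.028 = 0.99557 bar

0.99557 bar


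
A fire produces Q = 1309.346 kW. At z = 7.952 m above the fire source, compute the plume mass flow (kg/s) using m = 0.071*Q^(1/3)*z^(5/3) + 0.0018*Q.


Q^(1/3) = 10.940
z^(5/3) = 31.681
First term = 0.071 * 10.940 * 31.681 = 24.608
Second term = 0.0018 * 1309.346 = 2.3568
m = 26.964 kg/s

26.964 kg/s


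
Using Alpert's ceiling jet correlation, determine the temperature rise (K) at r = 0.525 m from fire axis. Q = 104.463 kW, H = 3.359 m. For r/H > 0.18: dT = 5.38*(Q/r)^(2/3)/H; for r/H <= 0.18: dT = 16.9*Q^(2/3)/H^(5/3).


r/H = 0.525 / 3.359 = 0.15630
r/H <= 0.18, so dT = 16.9*Q^(2/3)/H^(5/3)
Q^(2/3) = 22.181
H^(5/3) = 7.5338
dT = 16.9 * 22.181 / 7.5338 = 49.756 K

49.756 K


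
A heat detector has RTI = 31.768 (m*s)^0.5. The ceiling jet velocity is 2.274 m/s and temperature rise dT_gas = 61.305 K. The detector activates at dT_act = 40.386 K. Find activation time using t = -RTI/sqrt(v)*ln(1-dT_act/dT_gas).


dT_act/dT_gas = 0.65877
ln(1 - 0.65877) = -1.0752
t = -31.768 / sqrt(2.274) * -1.0752 = 22.651 s

22.651 s


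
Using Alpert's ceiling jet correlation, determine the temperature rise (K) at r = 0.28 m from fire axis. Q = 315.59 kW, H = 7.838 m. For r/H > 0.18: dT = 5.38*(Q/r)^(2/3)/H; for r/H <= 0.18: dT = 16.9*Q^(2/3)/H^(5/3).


r/H = 0.28 / 7.838 = 0.035723
r/H <= 0.18, so dT = 16.9*Q^(2/3)/H^(5/3)
Q^(2/3) = 46.353
H^(5/3) = 30.927
dT = 16.9 * 46.353 / 30.927 = 25.330 K

25.330 K


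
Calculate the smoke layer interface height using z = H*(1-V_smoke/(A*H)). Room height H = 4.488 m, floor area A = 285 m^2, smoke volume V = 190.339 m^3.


V/(A*H) = 0.14881
1 - 0.14881 = 0.85119
z = 4.488 * 0.85119 = 3.8201 m

3.8201 m


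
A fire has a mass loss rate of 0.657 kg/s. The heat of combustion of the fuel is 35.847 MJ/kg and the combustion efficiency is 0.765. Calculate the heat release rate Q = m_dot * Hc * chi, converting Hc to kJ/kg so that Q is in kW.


Hc = 35.847 MJ/kg = 35.847 * 1000 kJ/kg = 35847 kJ/kg
Q = 0.657 kg/s * 35847 kJ/kg * 0.765 = 18017 kW

18017 kW


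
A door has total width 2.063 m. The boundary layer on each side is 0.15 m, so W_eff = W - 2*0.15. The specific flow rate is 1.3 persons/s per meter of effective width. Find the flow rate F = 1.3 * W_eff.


W_eff = 2.063 - 0.30 = 1.763 m
F = 1.3 * 1.763 = 2.2919 persons/s

2.2919 persons/s


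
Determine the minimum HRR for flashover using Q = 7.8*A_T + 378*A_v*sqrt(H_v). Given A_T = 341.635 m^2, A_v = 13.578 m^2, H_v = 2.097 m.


7.8*A_T = 2664.753
sqrt(H_v) = 1.4481
378*A_v*sqrt(H_v) = 7432.4
Q = 2664.753 + 7432.4 = 10097 kW

10097 kW


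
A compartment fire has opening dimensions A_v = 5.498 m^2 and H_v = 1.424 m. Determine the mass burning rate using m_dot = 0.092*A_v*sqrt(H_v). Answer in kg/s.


sqrt(H_v) = 1.1933
m_dot = 0.092 * 5.498 * 1.1933 = 0.60360 kg/s

0.60360 kg/s


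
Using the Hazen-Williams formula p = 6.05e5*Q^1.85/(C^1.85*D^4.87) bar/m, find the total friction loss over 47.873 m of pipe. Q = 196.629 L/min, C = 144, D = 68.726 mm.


Q^1.85 = 17508
C^1.85 = 9839.4
D^4.87 = 8.8467e+08
p/m = 0.0012169 bar/m
p_total = 0.0012169 * 47.873 = 0.058256 bar

0.058256 bar


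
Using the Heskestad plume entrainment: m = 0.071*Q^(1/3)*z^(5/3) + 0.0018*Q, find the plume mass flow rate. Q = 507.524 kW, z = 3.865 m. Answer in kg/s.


Q^(1/3) = 7.9766
z^(5/3) = 9.5188
First term = 0.071 * 7.9766 * 9.5188 = 5.3909
Second term = 0.0018 * 507.524 = 0.91354
m = 6.3044 kg/s

6.3044 kg/s


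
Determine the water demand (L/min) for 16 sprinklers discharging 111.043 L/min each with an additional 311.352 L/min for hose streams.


Sprinkler demand = 16 * 111.043 = 1776.688 L/min
Total = 1776.688 + 311.352 = 2088.04 L/min

2088.04 L/min


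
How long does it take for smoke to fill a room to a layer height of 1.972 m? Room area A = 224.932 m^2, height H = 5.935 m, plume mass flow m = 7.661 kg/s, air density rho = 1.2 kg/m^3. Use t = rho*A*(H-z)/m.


H - z = 3.963 m
t = 1.2 * 224.932 * 3.963 / 7.661 = 139.63 s

139.63 s


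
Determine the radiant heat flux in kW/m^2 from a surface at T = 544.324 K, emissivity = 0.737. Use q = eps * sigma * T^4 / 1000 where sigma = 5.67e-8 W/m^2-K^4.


T^4 = 8.7787e+10
q = 0.737 * 5.67e-8 * 8.7787e+10 / 1000 = 3.6684 kW/m^2

3.6684 kW/m^2


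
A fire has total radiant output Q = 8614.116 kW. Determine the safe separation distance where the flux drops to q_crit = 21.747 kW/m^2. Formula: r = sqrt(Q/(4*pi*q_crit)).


4*pi*q_crit = 273.28
Q/(4*pi*q_crit) = 31.521
r = sqrt(31.521) = 5.6144 m

5.6144 m


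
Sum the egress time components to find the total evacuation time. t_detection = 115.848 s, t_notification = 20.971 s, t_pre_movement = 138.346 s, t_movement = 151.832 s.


Total = 115.848 + 20.971 + 138.346 + 151.832 = 426.997 s

426.997 s


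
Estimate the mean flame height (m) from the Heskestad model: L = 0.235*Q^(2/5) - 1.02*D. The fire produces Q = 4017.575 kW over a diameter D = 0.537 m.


Q^(2/5) = 27.643
0.235 * Q^(2/5) = 6.4961
1.02 * D = 0.54774
L = 5.9484 m

5.9484 m


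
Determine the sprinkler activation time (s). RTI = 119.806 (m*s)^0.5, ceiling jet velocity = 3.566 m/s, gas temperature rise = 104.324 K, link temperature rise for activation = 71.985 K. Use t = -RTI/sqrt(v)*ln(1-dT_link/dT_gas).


dT_link/dT_gas = 0.69001
ln(1 - 0.69001) = -1.1712
t = -119.806 / sqrt(3.566) * -1.1712 = 74.307 s

74.307 s


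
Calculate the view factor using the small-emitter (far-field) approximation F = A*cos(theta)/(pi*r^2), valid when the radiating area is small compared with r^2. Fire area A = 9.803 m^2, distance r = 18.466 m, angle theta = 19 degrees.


cos(19 deg) = 0.94552
pi*r^2 = 1071.3
F = 9.803 * 0.94552 / 1071.3 = 0.0086523

0.0086523


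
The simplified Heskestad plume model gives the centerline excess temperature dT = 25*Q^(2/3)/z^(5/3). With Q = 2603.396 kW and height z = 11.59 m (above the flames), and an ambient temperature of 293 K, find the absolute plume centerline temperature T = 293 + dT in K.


Q^(2/3) = 189.25
z^(5/3) = 59.357
dT = 25 * 189.25 / 59.357 = 79.707 K
T = 293 + 79.707 = 372.71 K

372.71 K


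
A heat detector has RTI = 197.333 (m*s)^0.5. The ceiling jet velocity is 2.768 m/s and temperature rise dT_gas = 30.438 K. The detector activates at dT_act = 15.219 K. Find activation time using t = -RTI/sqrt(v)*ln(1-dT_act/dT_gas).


dT_act/dT_gas = 0.5
ln(1 - 0.5) = -0.69315
t = -197.333 / sqrt(2.768) * -0.69315 = 82.213 s

82.213 s


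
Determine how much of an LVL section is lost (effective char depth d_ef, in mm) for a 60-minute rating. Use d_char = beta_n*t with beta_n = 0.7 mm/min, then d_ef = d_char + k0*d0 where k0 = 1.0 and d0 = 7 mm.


d_char = 0.7 * 60 = 42 mm
d_ef = 42 + 1.0*7 = 49 mm

49 mm


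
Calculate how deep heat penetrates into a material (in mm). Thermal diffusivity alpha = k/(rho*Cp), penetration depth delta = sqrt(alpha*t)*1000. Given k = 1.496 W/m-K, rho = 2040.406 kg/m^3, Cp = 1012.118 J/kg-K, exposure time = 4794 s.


alpha = 1.496 / (2040.406 * 1012.118) = 7.2441e-07 m^2/s
alpha * t = 0.0034728
delta = sqrt(0.0034728) * 1000 = 58.931 mm

58.931 mm


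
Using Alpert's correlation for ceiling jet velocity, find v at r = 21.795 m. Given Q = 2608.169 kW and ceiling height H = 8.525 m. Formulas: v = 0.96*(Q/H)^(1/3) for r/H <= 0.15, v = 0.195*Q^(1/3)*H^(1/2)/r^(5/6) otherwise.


r/H = 21.795 / 8.525 = 2.5566
r/H > 0.15, so v = 0.195*Q^(1/3)*H^(1/2)/r^(5/6)
Q^(1/3) = 13.765
H^(1/2) = 2.9198
r^(5/6) = 13.041
v = 0.195 * 13.765 * 2.9198 / 13.041 = 0.60098 m/s

0.60098 m/s


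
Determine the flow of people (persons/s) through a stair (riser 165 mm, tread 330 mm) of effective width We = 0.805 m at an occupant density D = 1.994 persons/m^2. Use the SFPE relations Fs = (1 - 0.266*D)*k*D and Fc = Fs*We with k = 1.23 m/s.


1 - 0.266*D = 1 - 0.266*1.994 = 0.46960
Fs = 0.46960 * 1.23 * 1.994 = 1.1517 persons/(s*m)
Fc = 1.1517 * 0.805 = 0.92715 persons/s

0.92715 persons/s


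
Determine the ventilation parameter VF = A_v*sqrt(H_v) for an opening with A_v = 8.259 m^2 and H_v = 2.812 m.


sqrt(H_v) = 1.6769
VF = 8.259 * 1.6769 = 13.850 m^(5/2)

13.850 m^(5/2)


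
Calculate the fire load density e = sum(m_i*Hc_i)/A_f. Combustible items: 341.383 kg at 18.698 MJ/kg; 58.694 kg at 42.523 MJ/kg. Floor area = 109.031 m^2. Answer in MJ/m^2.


Total energy = 341.383*18.698 + 58.694*42.523
= 6383.179 + 2495.845
= 8879.024 MJ
e = 8879.024 / 109.031 = 81.436 MJ/m^2

81.436 MJ/m^2


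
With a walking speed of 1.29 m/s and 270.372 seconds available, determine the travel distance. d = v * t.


d = 1.29 * 270.372 = 348.78 m

348.78 m


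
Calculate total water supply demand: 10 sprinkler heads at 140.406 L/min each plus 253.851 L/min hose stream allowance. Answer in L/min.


Sprinkler demand = 10 * 140.406 = 1404.06 L/min
Total = 1404.06 + 253.851 = 1657.911 L/min

1657.911 L/min


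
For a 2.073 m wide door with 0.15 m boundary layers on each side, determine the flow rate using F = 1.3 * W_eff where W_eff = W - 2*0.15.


W_eff = 2.073 - 0.30 = 1.773 m
F = 1.3 * 1.773 = 2.3049 persons/s

2.3049 persons/s


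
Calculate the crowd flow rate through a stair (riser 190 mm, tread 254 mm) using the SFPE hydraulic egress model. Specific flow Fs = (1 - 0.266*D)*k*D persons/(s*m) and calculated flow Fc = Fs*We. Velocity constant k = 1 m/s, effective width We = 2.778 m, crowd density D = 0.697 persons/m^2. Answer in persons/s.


1 - 0.266*D = 1 - 0.266*0.697 = 0.81460
Fs = 0.81460 * 1 * 0.697 = 0.56777 persons/(s*m)
Fc = 0.56777 * 2.778 = 1.5773 persons/s

1.5773 persons/s


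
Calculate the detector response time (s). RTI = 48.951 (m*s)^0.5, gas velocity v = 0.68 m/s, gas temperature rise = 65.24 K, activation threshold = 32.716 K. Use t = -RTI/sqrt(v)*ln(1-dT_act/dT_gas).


dT_act/dT_gas = 0.50147
ln(1 - 0.50147) = -0.69609
t = -48.951 / sqrt(0.68) * -0.69609 = 41.321 s

41.321 s


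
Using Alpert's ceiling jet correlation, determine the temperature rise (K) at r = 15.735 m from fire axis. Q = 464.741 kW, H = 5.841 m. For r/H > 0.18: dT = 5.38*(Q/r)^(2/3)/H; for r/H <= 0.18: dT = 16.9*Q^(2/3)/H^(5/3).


r/H = 15.735 / 5.841 = 2.6939
r/H > 0.18, so dT = 5.38*(Q/r)^(2/3)/H
Q/r = 29.535
(Q/r)^(2/3) = 9.5550
dT = 5.38 * 9.5550 / 5.841 = 8.8008 K

8.8008 K


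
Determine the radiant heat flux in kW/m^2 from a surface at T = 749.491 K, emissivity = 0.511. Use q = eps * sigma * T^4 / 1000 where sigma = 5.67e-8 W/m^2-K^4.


T^4 = 3.1555e+11
q = 0.511 * 5.67e-8 * 3.1555e+11 / 1000 = 9.1426 kW/m^2

9.1426 kW/m^2


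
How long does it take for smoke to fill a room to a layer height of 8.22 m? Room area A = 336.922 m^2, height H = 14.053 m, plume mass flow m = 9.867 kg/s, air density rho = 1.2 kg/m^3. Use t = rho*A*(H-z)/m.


H - z = 5.833 m
t = 1.2 * 336.922 * 5.833 / 9.867 = 239.01 s

239.01 s


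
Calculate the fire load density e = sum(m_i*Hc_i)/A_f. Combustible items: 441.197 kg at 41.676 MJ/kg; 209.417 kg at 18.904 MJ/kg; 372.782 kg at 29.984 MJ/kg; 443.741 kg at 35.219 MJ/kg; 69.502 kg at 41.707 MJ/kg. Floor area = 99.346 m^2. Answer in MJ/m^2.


Total energy = 441.197*41.676 + 209.417*18.904 + 372.782*29.984 + 443.741*35.219 + 69.502*41.707
= 18387.33 + 3958.819 + 11177.50 + 15628.11 + 2898.720
= 52050.47 MJ
e = 52050.47 / 99.346 = 523.93 MJ/m^2

523.93 MJ/m^2


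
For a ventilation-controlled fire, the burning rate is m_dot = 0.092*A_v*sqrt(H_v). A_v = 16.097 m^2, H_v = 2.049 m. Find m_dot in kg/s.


sqrt(H_v) = 1.4314
m_dot = 0.092 * 16.097 * 1.4314 = 2.1198 kg/s

2.1198 kg/s


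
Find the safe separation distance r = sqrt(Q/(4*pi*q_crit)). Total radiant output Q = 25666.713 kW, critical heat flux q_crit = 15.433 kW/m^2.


4*pi*q_crit = 193.94
Q/(4*pi*q_crit) = 132.35
r = sqrt(132.35) = 11.504 m

11.504 m


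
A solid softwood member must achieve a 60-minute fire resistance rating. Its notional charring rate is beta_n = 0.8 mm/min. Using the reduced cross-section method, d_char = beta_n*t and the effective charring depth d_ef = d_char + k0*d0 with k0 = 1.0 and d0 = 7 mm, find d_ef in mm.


d_char = 0.8 * 60 = 48 mm
d_ef = 48 + 1.0*7 = 55 mm

55 mm


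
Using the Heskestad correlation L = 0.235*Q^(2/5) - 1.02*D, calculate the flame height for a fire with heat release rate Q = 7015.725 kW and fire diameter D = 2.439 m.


Q^(2/5) = 34.548
0.235 * Q^(2/5) = 8.1189
1.02 * D = 2.4878
L = 5.6311 m

5.6311 m


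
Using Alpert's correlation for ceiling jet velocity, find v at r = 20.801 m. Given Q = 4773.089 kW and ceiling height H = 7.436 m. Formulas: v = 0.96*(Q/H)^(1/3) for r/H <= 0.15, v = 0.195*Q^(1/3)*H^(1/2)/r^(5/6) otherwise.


r/H = 20.801 / 7.436 = 2.7973
r/H > 0.15, so v = 0.195*Q^(1/3)*H^(1/2)/r^(5/6)
Q^(1/3) = 16.837
H^(1/2) = 2.7269
r^(5/6) = 12.543
v = 0.195 * 16.837 * 2.7269 / 12.543 = 0.71378 m/s

0.71378 m/s


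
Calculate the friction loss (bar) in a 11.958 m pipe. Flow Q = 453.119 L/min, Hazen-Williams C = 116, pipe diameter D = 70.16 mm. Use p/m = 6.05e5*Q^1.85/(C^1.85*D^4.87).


Q^1.85 = 82034
C^1.85 = 6595.5
D^4.87 = 9.7826e+08
p/m = 0.0076921 bar/m
p_total = 0.0076921 * 11.958 = 0.091982 bar

0.091982 bar


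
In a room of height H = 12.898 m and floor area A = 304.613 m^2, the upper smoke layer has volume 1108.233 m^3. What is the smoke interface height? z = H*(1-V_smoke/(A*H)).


V/(A*H) = 0.28207
1 - 0.28207 = 0.71793
z = 12.898 * 0.71793 = 9.2598 m

9.2598 m


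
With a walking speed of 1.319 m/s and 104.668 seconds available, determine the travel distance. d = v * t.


d = 1.319 * 104.668 = 138.06 m

138.06 m


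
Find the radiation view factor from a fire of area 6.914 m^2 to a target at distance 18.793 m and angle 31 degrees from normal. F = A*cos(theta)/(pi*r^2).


cos(31 deg) = 0.85717
pi*r^2 = 1109.5
F = 6.914 * 0.85717 / 1109.5 = 0.0053414

0.0053414


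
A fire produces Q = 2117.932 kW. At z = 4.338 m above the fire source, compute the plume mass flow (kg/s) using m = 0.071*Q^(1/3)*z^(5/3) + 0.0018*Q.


Q^(1/3) = 12.842
z^(5/3) = 11.538
First term = 0.071 * 12.842 * 11.538 = 10.521
Second term = 0.0018 * 2117.932 = 3.8123
m = 14.333 kg/s

14.333 kg/s


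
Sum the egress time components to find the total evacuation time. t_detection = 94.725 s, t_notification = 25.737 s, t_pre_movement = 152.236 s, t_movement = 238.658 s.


Total = 94.725 + 25.737 + 152.236 + 238.658 = 511.356 s

511.356 s


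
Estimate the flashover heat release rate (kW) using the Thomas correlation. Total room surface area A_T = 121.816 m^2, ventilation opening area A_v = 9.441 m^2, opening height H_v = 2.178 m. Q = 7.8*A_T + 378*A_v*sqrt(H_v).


7.8*A_T = 950.16
sqrt(H_v) = 1.4758
378*A_v*sqrt(H_v) = 5266.7
Q = 950.16 + 5266.7 = 6216.9 kW

6216.9 kW


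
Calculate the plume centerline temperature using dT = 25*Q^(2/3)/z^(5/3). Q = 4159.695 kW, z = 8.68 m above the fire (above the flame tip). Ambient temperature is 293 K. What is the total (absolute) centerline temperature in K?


Q^(2/3) = 258.65
z^(5/3) = 36.661
dT = 25 * 258.65 / 36.661 = 176.38 K
T = 293 + 176.38 = 469.38 K

469.38 K


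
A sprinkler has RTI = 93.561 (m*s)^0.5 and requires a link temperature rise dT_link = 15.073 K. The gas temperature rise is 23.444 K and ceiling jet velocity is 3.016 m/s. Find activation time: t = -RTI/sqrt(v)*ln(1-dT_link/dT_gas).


dT_link/dT_gas = 0.64294
ln(1 - 0.64294) = -1.0298
t = -93.561 / sqrt(3.016) * -1.0298 = 55.482 s

55.482 s


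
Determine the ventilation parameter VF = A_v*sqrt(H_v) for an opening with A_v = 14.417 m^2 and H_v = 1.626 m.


sqrt(H_v) = 1.2751
VF = 14.417 * 1.2751 = 18.384 m^(5/2)

18.384 m^(5/2)


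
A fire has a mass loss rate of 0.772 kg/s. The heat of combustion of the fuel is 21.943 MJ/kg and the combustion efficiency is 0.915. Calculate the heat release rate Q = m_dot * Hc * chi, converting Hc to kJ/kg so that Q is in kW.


Hc = 21.943 MJ/kg = 21.943 * 1000 kJ/kg = 21943 kJ/kg
Q = 0.772 kg/s * 21943 kJ/kg * 0.915 = 15500 kW

15500 kW


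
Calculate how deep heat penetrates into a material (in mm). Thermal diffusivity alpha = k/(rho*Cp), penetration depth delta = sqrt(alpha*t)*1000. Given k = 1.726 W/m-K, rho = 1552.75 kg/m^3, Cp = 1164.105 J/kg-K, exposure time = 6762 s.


alpha = 1.726 / (1552.75 * 1164.105) = 9.5488e-07 m^2/s
alpha * t = 0.0064569
delta = sqrt(0.0064569) * 1000 = 80.355 mm

80.355 mm


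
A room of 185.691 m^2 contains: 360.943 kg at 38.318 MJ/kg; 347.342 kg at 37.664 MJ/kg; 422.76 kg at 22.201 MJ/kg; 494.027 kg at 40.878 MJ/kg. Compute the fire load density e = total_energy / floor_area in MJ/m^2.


Total energy = 360.943*38.318 + 347.342*37.664 + 422.76*22.201 + 494.027*40.878
= 13830.61 + 13082.29 + 9385.695 + 20194.84
= 56493.43 MJ
e = 56493.43 / 185.691 = 304.23 MJ/m^2

304.23 MJ/m^2


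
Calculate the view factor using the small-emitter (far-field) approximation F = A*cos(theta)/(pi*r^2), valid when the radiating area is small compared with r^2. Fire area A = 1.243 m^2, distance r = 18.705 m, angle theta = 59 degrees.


cos(59 deg) = 0.51504
pi*r^2 = 1099.2
F = 1.243 * 0.51504 / 1099.2 = 0.00058243

0.00058243


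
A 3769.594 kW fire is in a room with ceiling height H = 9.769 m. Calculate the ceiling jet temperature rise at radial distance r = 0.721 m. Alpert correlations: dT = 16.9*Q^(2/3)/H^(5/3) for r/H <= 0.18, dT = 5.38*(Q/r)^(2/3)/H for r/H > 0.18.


r/H = 0.721 / 9.769 = 0.073805
r/H <= 0.18, so dT = 16.9*Q^(2/3)/H^(5/3)
Q^(2/3) = 242.21
H^(5/3) = 44.643
dT = 16.9 * 242.21 / 44.643 = 91.692 K

91.692 K


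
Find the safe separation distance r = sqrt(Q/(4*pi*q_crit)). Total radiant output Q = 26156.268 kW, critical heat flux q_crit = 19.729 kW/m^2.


4*pi*q_crit = 247.92
Q/(4*pi*q_crit) = 105.50
r = sqrt(105.50) = 10.271 m

10.271 m


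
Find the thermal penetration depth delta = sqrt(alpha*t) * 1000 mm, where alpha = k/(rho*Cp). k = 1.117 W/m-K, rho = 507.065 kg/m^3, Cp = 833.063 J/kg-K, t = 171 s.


alpha = 1.117 / (507.065 * 833.063) = 2.6443e-06 m^2/s
alpha * t = 0.00045218
delta = sqrt(0.00045218) * 1000 = 21.264 mm

21.264 mm


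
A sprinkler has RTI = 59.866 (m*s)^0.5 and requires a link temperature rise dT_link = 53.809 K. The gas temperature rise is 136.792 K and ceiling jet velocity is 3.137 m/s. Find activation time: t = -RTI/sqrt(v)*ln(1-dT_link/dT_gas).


dT_link/dT_gas = 0.39336
ln(1 - 0.39336) = -0.49983
t = -59.866 / sqrt(3.137) * -0.49983 = 16.894 s

16.894 s


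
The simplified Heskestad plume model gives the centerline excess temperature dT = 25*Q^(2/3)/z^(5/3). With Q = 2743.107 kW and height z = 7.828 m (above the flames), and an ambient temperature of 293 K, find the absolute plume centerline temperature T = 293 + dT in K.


Q^(2/3) = 195.96
z^(5/3) = 30.862
dT = 25 * 195.96 / 30.862 = 158.74 K
T = 293 + 158.74 = 451.74 K

451.74 K


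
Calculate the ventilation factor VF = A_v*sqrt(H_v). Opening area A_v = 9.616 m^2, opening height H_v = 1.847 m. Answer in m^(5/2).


sqrt(H_v) = 1.3590
VF = 9.616 * 1.3590 = 13.069 m^(5/2)

13.069 m^(5/2)


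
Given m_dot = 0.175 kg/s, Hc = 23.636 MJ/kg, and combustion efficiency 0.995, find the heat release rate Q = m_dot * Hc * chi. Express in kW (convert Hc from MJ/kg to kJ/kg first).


Hc = 23.636 MJ/kg = 23.636 * 1000 kJ/kg = 23636 kJ/kg
Q = 0.175 kg/s * 23636 kJ/kg * 0.995 = 4115.6 kW

4115.6 kW


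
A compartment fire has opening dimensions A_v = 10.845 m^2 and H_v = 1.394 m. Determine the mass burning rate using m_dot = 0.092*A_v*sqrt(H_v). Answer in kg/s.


sqrt(H_v) = 1.1807
m_dot = 0.092 * 10.845 * 1.1807 = 1.1780 kg/s

1.1780 kg/s


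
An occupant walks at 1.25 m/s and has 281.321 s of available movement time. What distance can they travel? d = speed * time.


d = 1.25 * 281.321 = 351.65 m

351.65 m


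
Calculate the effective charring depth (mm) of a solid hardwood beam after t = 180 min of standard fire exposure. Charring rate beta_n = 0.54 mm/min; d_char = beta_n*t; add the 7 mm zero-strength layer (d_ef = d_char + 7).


d_char = 0.54 * 180 = 97.2 mm
d_ef = 97.2 + 1.0*7 = 104.2 mm

104.2 mm


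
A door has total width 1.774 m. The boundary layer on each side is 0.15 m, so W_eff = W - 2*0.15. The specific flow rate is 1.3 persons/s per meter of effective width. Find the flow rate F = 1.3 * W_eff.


W_eff = 1.774 - 0.30 = 1.474 m
F = 1.3 * 1.474 = 1.9162 persons/s

1.9162 persons/s


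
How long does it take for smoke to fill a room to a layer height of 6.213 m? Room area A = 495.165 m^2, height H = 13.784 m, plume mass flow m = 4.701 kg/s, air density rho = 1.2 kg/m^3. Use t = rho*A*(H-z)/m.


H - z = 7.571 m
t = 1.2 * 495.165 * 7.571 / 4.701 = 956.96 s

956.96 s


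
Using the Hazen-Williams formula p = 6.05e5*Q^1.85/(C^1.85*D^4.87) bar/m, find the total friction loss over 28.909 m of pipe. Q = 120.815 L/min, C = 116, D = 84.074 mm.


Q^1.85 = 7110.9
C^1.85 = 6595.5
D^4.87 = 2.3610e+09
p/m = 0.00027627 bar/m
p_total = 0.00027627 * 28.909 = 0.0079866 bar

0.0079866 bar


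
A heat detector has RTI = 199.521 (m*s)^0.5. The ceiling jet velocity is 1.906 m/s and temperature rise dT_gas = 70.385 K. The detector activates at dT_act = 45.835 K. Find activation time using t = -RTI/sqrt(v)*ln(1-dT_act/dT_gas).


dT_act/dT_gas = 0.65120
ln(1 - 0.65120) = -1.0533
t = -199.521 / sqrt(1.906) * -1.0533 = 152.22 s

152.22 s


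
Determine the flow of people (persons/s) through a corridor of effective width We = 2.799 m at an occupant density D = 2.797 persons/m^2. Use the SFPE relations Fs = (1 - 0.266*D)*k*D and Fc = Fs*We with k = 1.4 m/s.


1 - 0.266*D = 1 - 0.266*2.797 = 0.25600
Fs = 0.25600 * 1.4 * 2.797 = 1.0024 persons/(s*m)
Fc = 1.0024 * 2.799 = 2.8058 persons/s

2.8058 persons/s


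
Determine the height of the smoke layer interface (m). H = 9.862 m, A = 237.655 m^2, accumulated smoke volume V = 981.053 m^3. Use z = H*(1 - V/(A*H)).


V/(A*H) = 0.41858
1 - 0.41858 = 0.58142
z = 9.862 * 0.58142 = 5.7339 m

5.7339 m


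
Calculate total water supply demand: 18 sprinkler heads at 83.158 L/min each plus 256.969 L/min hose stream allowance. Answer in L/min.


Sprinkler demand = 18 * 83.158 = 1496.844 L/min
Total = 1496.844 + 256.969 = 1753.813 L/min

1753.813 L/min


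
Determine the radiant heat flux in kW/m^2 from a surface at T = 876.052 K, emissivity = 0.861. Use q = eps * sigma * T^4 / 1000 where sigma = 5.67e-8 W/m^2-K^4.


T^4 = 5.8901e+11
q = 0.861 * 5.67e-8 * 5.8901e+11 / 1000 = 28.754 kW/m^2

28.754 kW/m^2


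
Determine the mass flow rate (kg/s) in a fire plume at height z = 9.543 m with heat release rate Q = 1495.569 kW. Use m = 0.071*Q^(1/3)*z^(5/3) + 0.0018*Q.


Q^(1/3) = 11.436
z^(5/3) = 42.935
First term = 0.071 * 11.436 * 42.935 = 34.861
Second term = 0.0018 * 1495.569 = 2.6920
m = 37.553 kg/s

37.553 kg/s
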